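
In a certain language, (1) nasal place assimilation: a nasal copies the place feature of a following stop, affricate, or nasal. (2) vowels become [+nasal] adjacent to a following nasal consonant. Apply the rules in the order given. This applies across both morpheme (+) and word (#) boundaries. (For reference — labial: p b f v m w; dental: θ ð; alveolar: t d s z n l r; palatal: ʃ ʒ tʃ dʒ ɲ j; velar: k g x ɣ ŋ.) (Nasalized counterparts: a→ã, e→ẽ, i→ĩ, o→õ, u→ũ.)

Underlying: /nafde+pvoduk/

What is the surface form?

[nafde+pvoduk]

Rule 1: no segment meets the rule's conditions; no change.
After rule 1: nafde+pvoduk
Rule 2: no segment meets the rule's conditions; no change.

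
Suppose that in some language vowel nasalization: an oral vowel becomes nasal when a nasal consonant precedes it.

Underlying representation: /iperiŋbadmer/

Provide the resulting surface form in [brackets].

[iperiŋbadmẽr]

/e/ after nasal /m/ → [ẽ]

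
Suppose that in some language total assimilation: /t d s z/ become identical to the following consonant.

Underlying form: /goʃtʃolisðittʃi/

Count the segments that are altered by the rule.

2

/s/ before /ð/ → [ð] (total assimilation)
/t/ before /tʃ/ → [tʃ] (total assimilation)
2 segments change.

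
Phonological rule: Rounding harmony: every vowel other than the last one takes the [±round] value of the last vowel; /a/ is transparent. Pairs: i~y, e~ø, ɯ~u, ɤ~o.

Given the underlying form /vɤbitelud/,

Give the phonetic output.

/ɤ/ harmonizes with /u/ ([+round]) → [o]
/i/ harmonizes with /u/ ([+round]) → [y]
/e/ harmonizes with /u/ ([+round]) → [ø]

[vobytølud]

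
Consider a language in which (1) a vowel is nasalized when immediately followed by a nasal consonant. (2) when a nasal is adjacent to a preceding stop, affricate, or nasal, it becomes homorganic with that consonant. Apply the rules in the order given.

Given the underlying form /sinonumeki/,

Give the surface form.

Rule 1: /i/ before nasal /n/ → [ĩ]
Rule 1: /o/ before nasal /n/ → [õ]
Rule 1: /u/ before nasal /m/ → [ũ]
After rule 1: sĩnõnũmeki
Rule 2: no segment meets the rule's conditions; no change.

[sĩnõnũmeki]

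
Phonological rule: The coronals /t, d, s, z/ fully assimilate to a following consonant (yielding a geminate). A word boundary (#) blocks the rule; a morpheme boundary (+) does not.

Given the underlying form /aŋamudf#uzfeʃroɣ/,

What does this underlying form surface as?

[aŋamuff#uffeʃroɣ]

/d/ before /f/ → [f] (total assimilation)
/z/ before /f/ → [f] (total assimilation)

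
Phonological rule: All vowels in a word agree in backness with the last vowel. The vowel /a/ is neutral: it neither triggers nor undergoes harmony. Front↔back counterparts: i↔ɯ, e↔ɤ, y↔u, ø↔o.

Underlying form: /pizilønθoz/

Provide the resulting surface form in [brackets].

/i/ harmonizes with /o/ ([+back]) → [ɯ]
/i/ harmonizes with /o/ ([+back]) → [ɯ]
/ø/ harmonizes with /o/ ([+back]) → [o]

[pɯzɯlonθoz]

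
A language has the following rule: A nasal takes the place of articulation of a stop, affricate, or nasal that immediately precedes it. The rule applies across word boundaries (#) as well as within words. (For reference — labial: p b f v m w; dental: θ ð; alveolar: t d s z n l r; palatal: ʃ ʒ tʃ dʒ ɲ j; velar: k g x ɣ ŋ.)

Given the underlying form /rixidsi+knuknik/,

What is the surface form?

/n/ after /k/ (velar) → [ŋ]
/n/ after /k/ (velar) → [ŋ]

[rixidsi+kŋukŋik]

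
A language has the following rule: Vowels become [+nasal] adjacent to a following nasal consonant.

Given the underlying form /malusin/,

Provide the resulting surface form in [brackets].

/i/ before nasal /n/ → [ĩ]

[malusĩn]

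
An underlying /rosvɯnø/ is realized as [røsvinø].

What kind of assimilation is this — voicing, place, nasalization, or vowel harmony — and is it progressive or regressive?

/o/→[ø] /ɯ/→[i].
Vowels agree with the last vowel, so the harmony is regressive.

vowel harmony, regressive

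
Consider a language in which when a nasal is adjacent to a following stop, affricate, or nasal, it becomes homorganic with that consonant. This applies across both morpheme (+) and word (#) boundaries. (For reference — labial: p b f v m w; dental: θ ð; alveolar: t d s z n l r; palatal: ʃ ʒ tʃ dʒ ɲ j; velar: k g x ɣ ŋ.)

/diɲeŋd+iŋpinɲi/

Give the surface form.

/ŋ/ before /d/ (alveolar) → [n]
/ŋ/ before /p/ (labial) → [m]
/n/ before /ɲ/ (palatal) → [ɲ]

[diɲend+impiɲɲi]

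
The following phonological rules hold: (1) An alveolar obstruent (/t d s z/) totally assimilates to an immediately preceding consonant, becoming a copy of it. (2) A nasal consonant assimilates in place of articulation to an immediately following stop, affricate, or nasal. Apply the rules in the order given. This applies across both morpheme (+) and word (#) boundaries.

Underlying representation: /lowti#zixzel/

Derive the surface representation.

Rule 1: /t/ after /w/ → [w] (total assimilation)
Rule 1: /z/ after /x/ → [x] (total assimilation)
After rule 1: lowwi#zixxel
Rule 2: no segment meets the rule's conditions; no change.

[lowwi#zixxel]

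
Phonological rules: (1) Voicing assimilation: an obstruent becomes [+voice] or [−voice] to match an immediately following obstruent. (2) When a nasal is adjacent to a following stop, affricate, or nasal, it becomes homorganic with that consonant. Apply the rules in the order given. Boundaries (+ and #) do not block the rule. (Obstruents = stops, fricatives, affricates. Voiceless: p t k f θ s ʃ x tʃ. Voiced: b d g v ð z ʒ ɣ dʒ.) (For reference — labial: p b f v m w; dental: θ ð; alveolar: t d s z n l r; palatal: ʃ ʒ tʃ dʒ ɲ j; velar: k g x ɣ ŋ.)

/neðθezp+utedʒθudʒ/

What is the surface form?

Rule 1: /ð/ before /θ/ (voiceless) → [θ]
Rule 1: /z/ before /p/ (voiceless) → [s]
Rule 1: /dʒ/ before /θ/ (voiceless) → [tʃ]
After rule 1: neθθesp+utetʃθudʒ
Rule 2: no segment meets the rule's conditions; no change.

[neθθesp+utetʃθudʒ]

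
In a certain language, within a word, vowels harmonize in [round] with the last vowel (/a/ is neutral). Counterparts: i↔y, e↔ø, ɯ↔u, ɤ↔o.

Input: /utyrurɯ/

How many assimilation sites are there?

/u/ harmonizes with /ɯ/ ([-round]) → [ɯ]
/y/ harmonizes with /ɯ/ ([-round]) → [i]
/u/ harmonizes with /ɯ/ ([-round]) → [ɯ]
3 segments change.

3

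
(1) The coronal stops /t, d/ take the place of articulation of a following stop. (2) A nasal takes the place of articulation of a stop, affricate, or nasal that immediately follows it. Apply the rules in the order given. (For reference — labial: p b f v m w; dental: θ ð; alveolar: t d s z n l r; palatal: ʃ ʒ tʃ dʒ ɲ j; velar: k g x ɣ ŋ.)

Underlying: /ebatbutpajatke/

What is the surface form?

[ebapbuppajakke]

Rule 1: /t/ before /b/ (labial) → [p]
Rule 1: /t/ before /p/ (labial) → [p]
Rule 1: /t/ before /k/ (velar) → [k]
After rule 1: ebapbuppajakke
Rule 2: no segment meets the rule's conditions; no change.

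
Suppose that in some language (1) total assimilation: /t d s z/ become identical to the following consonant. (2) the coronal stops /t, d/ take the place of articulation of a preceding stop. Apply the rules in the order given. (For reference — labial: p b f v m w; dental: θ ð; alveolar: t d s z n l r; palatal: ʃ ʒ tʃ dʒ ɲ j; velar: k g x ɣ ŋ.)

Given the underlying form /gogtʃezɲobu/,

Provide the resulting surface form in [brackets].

[gogtʃeɲɲobu]

Rule 1: /z/ before /ɲ/ → [ɲ] (total assimilation)
After rule 1: gogtʃeɲɲobu
Rule 2: no segment meets the rule's conditions; no change.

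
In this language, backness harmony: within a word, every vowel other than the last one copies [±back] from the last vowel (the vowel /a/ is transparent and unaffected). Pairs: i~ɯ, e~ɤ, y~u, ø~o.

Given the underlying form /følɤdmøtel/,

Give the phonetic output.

[føledmøtel]

/ɤ/ harmonizes with /e/ ([-back]) → [e]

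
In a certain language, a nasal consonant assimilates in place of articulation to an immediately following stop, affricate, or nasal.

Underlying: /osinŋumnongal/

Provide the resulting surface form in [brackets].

[osiŋŋunnoŋgal]

/n/ before /ŋ/ (velar) → [ŋ]
/m/ before /n/ (alveolar) → [n]
/n/ before /g/ (velar) → [ŋ]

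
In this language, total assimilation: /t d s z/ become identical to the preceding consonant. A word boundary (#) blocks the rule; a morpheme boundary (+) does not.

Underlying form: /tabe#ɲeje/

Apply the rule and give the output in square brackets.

no segment meets the rule's conditions; no change.

[tabe#ɲeje]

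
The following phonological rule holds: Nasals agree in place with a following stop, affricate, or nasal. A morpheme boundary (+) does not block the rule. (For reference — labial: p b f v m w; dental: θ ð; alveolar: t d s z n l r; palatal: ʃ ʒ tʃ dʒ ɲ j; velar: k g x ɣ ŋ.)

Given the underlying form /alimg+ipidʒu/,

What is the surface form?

[aliŋg+ipidʒu]

/m/ before /g/ (velar) → [ŋ]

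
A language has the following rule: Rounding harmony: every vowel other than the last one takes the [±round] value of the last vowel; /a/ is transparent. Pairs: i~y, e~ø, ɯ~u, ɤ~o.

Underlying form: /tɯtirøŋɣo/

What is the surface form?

[tutyrøŋɣo]

/ɯ/ harmonizes with /o/ ([+round]) → [u]
/i/ harmonizes with /o/ ([+round]) → [y]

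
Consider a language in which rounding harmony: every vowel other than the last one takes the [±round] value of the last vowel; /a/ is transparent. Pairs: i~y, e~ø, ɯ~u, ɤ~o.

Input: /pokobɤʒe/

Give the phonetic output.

[pɤkɤbɤʒe]

/o/ harmonizes with /e/ ([-round]) → [ɤ]
/o/ harmonizes with /e/ ([-round]) → [ɤ]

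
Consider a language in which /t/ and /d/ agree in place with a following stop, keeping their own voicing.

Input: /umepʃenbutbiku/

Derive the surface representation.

[umepʃenbupbiku]

/t/ before /b/ (labial) → [p]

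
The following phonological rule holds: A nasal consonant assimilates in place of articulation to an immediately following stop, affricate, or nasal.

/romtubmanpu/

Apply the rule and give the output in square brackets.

[rontubmampu]

/m/ before /t/ (alveolar) → [n]
/n/ before /p/ (labial) → [m]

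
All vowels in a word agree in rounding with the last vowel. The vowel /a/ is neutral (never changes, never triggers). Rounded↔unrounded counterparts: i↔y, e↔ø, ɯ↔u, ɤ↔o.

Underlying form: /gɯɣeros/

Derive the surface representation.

/ɯ/ harmonizes with /o/ ([+round]) → [u]
/e/ harmonizes with /o/ ([+round]) → [ø]

[guɣøros]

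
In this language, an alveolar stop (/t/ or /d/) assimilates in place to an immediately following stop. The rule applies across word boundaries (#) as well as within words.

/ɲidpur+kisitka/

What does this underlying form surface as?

/d/ before /p/ (labial) → [b]
/t/ before /k/ (velar) → [k]

[ɲibpur+kisikka]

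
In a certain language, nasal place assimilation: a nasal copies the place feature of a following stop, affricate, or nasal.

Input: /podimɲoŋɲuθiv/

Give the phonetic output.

[podiɲɲoɲɲuθiv]

/m/ before /ɲ/ (palatal) → [ɲ]
/ŋ/ before /ɲ/ (palatal) → [ɲ]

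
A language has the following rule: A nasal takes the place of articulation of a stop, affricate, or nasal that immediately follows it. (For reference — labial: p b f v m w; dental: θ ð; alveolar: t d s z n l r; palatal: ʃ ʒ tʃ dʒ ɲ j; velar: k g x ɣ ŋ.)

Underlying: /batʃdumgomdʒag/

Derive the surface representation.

/m/ before /g/ (velar) → [ŋ]
/m/ before /dʒ/ (palatal) → [ɲ]

[batʃduŋgoɲdʒag]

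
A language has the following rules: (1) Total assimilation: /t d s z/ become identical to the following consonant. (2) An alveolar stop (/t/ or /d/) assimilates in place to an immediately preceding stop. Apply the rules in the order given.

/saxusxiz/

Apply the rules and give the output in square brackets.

[saxuxxiz]

Rule 1: /s/ before /x/ → [x] (total assimilation)
After rule 1: saxuxxiz
Rule 2: no segment meets the rule's conditions; no change.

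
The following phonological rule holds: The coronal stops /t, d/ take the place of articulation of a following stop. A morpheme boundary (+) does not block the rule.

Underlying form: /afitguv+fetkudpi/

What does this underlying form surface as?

/t/ before /g/ (velar) → [k]
/t/ before /k/ (velar) → [k]
/d/ before /p/ (labial) → [b]

[afikguv+fekkubpi]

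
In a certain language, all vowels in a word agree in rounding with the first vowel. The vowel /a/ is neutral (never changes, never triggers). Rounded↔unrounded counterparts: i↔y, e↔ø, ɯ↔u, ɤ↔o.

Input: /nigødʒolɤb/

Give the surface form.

[nigedʒɤlɤb]

/ø/ harmonizes with /i/ ([-round]) → [e]
/o/ harmonizes with /i/ ([-round]) → [ɤ]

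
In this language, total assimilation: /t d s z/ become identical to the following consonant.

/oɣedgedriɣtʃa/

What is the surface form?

/d/ before /g/ → [g] (total assimilation)
/d/ before /r/ → [r] (total assimilation)

[oɣeggerriɣtʃa]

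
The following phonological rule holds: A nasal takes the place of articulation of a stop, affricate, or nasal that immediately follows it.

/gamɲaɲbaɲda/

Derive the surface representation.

[gaɲɲambanda]

/m/ before /ɲ/ (palatal) → [ɲ]
/ɲ/ before /b/ (labial) → [m]
/ɲ/ before /d/ (alveolar) → [n]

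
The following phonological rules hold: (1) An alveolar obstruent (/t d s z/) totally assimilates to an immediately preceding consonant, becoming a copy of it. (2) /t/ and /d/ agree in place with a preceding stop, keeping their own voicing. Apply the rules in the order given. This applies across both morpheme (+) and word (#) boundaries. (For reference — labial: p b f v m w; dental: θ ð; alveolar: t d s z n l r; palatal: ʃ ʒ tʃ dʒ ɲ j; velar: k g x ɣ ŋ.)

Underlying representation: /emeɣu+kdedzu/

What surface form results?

[emeɣu+kkeddu]

Rule 1: /d/ after /k/ → [k] (total assimilation)
Rule 1: /z/ after /d/ → [d] (total assimilation)
After rule 1: emeɣu+kkeddu
Rule 2: no segment meets the rule's conditions; no change.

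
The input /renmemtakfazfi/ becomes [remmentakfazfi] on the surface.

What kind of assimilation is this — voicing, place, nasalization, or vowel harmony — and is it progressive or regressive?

/n/→[m] /m/→[n].
Each target copies a feature from the following segment, so the direction is regressive.

place assimilation, regressive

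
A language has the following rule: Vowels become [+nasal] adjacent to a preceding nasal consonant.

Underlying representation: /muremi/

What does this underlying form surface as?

[mũremĩ]

/u/ after nasal /m/ → [ũ]
/i/ after nasal /m/ → [ĩ]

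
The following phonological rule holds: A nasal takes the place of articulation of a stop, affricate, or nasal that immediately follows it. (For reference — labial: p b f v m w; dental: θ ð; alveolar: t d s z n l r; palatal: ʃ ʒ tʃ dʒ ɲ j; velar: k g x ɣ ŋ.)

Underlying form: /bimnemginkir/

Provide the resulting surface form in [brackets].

/m/ before /n/ (alveolar) → [n]
/m/ before /g/ (velar) → [ŋ]
/n/ before /k/ (velar) → [ŋ]

[binneŋgiŋkir]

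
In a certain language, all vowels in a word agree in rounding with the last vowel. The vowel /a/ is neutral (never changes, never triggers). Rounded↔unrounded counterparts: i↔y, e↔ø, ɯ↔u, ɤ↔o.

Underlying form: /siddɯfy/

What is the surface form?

/i/ harmonizes with /y/ ([+round]) → [y]
/ɯ/ harmonizes with /y/ ([+round]) → [u]

[syddufy]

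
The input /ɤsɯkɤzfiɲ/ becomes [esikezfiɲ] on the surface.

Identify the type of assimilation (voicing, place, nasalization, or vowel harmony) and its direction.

vowel harmony, regressive

/ɤ/→[e] /ɯ/→[i] /ɤ/→[e].
Vowels agree with the last vowel, so the harmony is regressive.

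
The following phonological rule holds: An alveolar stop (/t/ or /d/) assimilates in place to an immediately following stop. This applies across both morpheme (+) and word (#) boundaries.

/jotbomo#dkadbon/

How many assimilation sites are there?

3

/t/ before /b/ (labial) → [p]
/d/ before /k/ (velar) → [g]
/d/ before /b/ (labial) → [b]
3 segments change.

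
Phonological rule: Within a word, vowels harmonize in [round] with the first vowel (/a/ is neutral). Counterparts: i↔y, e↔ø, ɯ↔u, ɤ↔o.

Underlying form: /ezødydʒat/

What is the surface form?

/ø/ harmonizes with /e/ ([-round]) → [e]
/y/ harmonizes with /e/ ([-round]) → [i]

[ezedidʒat]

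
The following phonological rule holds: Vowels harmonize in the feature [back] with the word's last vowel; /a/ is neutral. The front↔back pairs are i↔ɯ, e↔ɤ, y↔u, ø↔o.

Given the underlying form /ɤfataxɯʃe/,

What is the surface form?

[efataxiʃe]

/ɤ/ harmonizes with /e/ ([-back]) → [e]
/ɯ/ harmonizes with /e/ ([-back]) → [i]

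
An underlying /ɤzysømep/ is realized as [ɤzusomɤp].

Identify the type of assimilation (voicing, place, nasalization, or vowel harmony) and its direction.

vowel harmony, progressive

/y/→[u] /ø/→[o] /e/→[ɤ].
Vowels agree with the first vowel, so the harmony is progressive.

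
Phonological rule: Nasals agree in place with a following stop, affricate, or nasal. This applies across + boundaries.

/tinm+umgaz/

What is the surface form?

/n/ before /m/ (labial) → [m]
/m/ before /g/ (velar) → [ŋ]

[timm+uŋgaz]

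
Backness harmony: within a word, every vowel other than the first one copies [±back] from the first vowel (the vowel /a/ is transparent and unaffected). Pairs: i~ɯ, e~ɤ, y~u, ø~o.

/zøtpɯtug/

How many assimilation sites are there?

/ɯ/ harmonizes with /ø/ ([-back]) → [i]
/u/ harmonizes with /ø/ ([-back]) → [y]
2 segments change.

2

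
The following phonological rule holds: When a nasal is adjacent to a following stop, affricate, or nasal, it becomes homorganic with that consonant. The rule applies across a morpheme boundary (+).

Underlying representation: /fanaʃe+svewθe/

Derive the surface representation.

[fanaʃe+svewθe]

no segment meets the rule's conditions; no change.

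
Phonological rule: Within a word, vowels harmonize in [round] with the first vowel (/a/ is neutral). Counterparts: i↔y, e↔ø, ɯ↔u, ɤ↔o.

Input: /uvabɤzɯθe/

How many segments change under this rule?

/ɤ/ harmonizes with /u/ ([+round]) → [o]
/ɯ/ harmonizes with /u/ ([+round]) → [u]
/e/ harmonizes with /u/ ([+round]) → [ø]
3 segments change.

3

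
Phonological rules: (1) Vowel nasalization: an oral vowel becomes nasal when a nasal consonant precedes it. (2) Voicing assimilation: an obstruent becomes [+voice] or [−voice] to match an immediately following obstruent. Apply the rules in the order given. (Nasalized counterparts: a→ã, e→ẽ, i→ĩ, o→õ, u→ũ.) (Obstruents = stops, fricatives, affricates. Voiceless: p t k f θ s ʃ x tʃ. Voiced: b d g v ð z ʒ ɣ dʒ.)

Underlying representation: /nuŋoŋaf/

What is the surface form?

[nũŋõŋãf]

Rule 1: /u/ after nasal /n/ → [ũ]
Rule 1: /o/ after nasal /ŋ/ → [õ]
Rule 1: /a/ after nasal /ŋ/ → [ã]
After rule 1: nũŋõŋãf
Rule 2: no segment meets the rule's conditions; no change.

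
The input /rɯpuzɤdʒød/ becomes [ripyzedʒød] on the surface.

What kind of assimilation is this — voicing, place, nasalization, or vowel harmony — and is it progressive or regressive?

vowel harmony, regressive

/ɯ/→[i] /u/→[y] /ɤ/→[e].
Vowels agree with the last vowel, so the harmony is regressive.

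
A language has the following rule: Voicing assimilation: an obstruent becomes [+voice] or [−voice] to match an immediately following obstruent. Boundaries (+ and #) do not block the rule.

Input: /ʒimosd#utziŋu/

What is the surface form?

/s/ before /d/ (voiced) → [z]
/t/ before /z/ (voiced) → [d]

[ʒimozd#udziŋu]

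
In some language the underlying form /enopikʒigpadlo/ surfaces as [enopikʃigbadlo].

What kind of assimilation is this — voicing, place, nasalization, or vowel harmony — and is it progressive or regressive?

voicing assimilation, progressive

/ʒ/→[ʃ] /p/→[b].
Each target copies a feature from the preceding segment, so the direction is progressive.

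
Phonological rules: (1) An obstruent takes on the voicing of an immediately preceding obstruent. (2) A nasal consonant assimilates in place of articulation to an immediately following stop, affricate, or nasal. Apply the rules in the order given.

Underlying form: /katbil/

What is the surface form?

Rule 1: /b/ after /t/ (voiceless) → [p]
After rule 1: katpil
Rule 2: no segment meets the rule's conditions; no change.

[katpil]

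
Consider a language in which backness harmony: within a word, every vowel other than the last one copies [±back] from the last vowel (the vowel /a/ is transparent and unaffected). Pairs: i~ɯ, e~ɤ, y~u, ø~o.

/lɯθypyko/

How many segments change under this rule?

/y/ harmonizes with /o/ ([+back]) → [u]
/y/ harmonizes with /o/ ([+back]) → [u]
2 segments change.

2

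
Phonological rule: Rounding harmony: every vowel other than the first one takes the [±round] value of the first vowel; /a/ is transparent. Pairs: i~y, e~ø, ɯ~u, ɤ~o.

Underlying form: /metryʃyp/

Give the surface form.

/y/ harmonizes with /e/ ([-round]) → [i]
/y/ harmonizes with /e/ ([-round]) → [i]

[metriʃip]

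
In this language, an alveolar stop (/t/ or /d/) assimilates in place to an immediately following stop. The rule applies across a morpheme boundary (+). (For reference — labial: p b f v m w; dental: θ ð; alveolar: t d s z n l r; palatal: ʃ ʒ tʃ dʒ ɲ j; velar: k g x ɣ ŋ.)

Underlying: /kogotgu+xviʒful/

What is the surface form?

[kogokgu+xviʒful]

/t/ before /g/ (velar) → [k]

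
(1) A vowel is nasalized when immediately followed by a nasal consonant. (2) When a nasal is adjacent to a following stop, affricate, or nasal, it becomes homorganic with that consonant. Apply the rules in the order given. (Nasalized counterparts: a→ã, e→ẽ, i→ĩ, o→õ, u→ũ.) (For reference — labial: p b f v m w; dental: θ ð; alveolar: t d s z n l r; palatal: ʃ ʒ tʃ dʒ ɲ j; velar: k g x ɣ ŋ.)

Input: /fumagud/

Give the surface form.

Rule 1: /u/ before nasal /m/ → [ũ]
After rule 1: fũmagud
Rule 2: no segment meets the rule's conditions; no change.

[fũmagud]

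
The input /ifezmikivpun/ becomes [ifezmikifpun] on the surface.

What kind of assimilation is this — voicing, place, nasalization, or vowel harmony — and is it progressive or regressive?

voicing assimilation, regressive

/v/→[f].
Each target copies a feature from the following segment, so the direction is regressive.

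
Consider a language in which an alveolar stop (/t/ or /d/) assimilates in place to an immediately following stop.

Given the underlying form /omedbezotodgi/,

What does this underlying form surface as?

[omebbezotoggi]

/d/ before /b/ (labial) → [b]
/d/ before /g/ (velar) → [g]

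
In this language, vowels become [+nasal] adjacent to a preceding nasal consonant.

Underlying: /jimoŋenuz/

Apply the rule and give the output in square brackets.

/o/ after nasal /m/ → [õ]
/e/ after nasal /ŋ/ → [ẽ]
/u/ after nasal /n/ → [ũ]

[jimõŋẽnũz]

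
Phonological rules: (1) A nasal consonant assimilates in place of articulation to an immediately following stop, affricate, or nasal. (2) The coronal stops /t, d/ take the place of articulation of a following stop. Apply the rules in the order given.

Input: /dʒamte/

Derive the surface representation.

Rule 1: /m/ before /t/ (alveolar) → [n]
After rule 1: dʒante
Rule 2: no segment meets the rule's conditions; no change.

[dʒante]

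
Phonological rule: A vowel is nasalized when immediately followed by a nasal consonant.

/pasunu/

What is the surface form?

/u/ before nasal /n/ → [ũ]

[pasũnu]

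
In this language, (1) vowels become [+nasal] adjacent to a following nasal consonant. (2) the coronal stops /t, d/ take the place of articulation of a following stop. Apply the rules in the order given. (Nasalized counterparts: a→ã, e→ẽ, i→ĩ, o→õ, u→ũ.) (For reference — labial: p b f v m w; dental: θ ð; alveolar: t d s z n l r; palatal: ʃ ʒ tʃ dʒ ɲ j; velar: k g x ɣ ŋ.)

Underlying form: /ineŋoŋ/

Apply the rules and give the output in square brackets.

Rule 1: /i/ before nasal /n/ → [ĩ]
Rule 1: /e/ before nasal /ŋ/ → [ẽ]
Rule 1: /o/ before nasal /ŋ/ → [õ]
After rule 1: ĩnẽŋõŋ
Rule 2: no segment meets the rule's conditions; no change.

[ĩnẽŋõŋ]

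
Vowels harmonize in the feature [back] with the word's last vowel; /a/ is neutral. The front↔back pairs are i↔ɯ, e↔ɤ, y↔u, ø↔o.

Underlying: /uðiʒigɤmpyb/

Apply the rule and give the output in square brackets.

/u/ harmonizes with /y/ ([-back]) → [y]
/ɤ/ harmonizes with /y/ ([-back]) → [e]

[yðiʒigempyb]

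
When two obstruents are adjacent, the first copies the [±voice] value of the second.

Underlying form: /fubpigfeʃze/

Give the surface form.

/b/ before /p/ (voiceless) → [p]
/g/ before /f/ (voiceless) → [k]
/ʃ/ before /z/ (voiced) → [ʒ]

[fuppikfeʒze]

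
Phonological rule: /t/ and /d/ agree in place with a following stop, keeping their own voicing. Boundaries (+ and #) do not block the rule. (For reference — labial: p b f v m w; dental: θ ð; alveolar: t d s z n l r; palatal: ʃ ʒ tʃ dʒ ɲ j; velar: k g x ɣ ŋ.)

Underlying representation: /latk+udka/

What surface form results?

[lakk+ugka]

/t/ before /k/ (velar) → [k]
/d/ before /k/ (velar) → [g]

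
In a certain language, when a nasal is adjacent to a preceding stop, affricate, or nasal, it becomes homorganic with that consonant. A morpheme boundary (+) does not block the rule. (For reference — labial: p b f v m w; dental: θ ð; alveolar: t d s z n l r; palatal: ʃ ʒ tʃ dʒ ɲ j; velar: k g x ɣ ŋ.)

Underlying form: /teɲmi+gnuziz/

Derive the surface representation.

[teɲɲi+gŋuziz]

/m/ after /ɲ/ (palatal) → [ɲ]
/n/ after /g/ (velar) → [ŋ]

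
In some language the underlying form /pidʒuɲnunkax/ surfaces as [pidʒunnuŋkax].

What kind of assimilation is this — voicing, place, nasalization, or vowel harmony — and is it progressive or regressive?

place assimilation, regressive

/ɲ/→[n] /n/→[ŋ].
Each target copies a feature from the following segment, so the direction is regressive.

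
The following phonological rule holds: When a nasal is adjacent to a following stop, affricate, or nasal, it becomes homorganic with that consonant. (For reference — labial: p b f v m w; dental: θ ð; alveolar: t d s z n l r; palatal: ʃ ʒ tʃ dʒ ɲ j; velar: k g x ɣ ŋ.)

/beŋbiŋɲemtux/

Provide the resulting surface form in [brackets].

/ŋ/ before /b/ (labial) → [m]
/ŋ/ before /ɲ/ (palatal) → [ɲ]
/m/ before /t/ (alveolar) → [n]

[bembiɲɲentux]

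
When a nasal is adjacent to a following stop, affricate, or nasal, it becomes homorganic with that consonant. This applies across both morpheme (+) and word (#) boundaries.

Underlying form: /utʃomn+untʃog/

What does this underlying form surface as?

/m/ before /n/ (alveolar) → [n]
/n/ before /tʃ/ (palatal) → [ɲ]

[utʃonn+uɲtʃog]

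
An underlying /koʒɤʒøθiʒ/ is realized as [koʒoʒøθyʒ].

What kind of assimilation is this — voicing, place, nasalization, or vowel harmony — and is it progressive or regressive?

/ɤ/→[o] /i/→[y].
Vowels agree with the first vowel, so the harmony is progressive.

vowel harmony, progressive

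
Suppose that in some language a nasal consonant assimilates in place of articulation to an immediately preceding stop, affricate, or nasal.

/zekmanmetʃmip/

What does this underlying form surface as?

/m/ after /k/ (velar) → [ŋ]
/m/ after /n/ (alveolar) → [n]
/m/ after /tʃ/ (palatal) → [ɲ]

[zekŋannetʃɲip]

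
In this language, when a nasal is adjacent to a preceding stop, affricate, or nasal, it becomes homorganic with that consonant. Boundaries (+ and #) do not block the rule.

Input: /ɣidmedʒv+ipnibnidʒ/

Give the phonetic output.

[ɣidnedʒv+ipmibmidʒ]

/m/ after /d/ (alveolar) → [n]
/n/ after /p/ (labial) → [m]
/n/ after /b/ (labial) → [m]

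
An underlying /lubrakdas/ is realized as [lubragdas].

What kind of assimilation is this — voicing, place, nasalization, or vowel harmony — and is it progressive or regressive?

/k/→[g].
Each target copies a feature from the following segment, so the direction is regressive.

voicing assimilation, regressive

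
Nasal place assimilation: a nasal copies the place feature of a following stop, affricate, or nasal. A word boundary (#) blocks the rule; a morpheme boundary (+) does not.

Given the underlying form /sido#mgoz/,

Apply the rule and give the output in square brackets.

[sido#ŋgoz]

/m/ before /g/ (velar) → [ŋ]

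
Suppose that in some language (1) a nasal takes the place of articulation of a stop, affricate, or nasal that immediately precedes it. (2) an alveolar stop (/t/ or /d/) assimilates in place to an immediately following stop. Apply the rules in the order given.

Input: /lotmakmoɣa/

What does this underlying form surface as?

Rule 1: /m/ after /t/ (alveolar) → [n]
Rule 1: /m/ after /k/ (velar) → [ŋ]
After rule 1: lotnakŋoɣa
Rule 2: no segment meets the rule's conditions; no change.

[lotnakŋoɣa]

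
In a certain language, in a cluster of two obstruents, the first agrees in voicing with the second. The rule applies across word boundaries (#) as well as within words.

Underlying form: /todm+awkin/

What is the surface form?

[todm+awkin]

no segment meets the rule's conditions; no change.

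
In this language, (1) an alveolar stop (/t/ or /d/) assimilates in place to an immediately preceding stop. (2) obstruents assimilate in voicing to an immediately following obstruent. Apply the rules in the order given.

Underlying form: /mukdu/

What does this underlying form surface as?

[muggu]

Rule 1: /d/ after /k/ (velar) → [g]
After rule 1: mukgu
Rule 2: /k/ before /g/ (voiced) → [g]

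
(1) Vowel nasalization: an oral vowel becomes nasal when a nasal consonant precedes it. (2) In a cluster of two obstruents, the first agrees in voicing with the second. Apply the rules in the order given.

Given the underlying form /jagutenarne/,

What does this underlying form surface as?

[jagutenãrnẽ]

Rule 1: /a/ after nasal /n/ → [ã]
Rule 1: /e/ after nasal /n/ → [ẽ]
After rule 1: jagutenãrnẽ
Rule 2: no segment meets the rule's conditions; no change.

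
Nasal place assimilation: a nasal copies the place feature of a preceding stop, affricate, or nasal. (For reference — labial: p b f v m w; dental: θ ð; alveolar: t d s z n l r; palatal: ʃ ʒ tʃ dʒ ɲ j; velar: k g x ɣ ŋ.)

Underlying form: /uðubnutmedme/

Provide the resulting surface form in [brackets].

/n/ after /b/ (labial) → [m]
/m/ after /t/ (alveolar) → [n]
/m/ after /d/ (alveolar) → [n]

[uðubmutnedne]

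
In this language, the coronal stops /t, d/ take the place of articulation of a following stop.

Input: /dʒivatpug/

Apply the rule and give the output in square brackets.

[dʒivappug]

/t/ before /p/ (labial) → [p]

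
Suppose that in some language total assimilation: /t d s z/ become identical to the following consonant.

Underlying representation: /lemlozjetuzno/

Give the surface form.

[lemlojjetunno]

/z/ before /j/ → [j] (total assimilation)
/z/ before /n/ → [n] (total assimilation)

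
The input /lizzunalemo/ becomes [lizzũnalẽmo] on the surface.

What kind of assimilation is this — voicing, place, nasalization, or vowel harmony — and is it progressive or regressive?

/u/→[ũ] /e/→[ẽ].
Each target copies a feature from the following segment, so the direction is regressive.

nasalization, regressive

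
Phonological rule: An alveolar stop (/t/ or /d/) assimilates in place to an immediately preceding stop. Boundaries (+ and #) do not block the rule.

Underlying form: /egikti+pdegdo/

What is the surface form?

[egikki+pbeggo]

/t/ after /k/ (velar) → [k]
/d/ after /p/ (labial) → [b]
/d/ after /g/ (velar) → [g]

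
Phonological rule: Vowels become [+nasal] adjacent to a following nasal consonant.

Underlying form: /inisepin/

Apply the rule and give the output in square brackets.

[ĩnisepĩn]

/i/ before nasal /n/ → [ĩ]
/i/ before nasal /n/ → [ĩ]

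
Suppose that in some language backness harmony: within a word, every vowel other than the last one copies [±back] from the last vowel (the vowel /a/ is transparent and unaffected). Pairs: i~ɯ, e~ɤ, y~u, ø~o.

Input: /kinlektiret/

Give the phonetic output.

[kinlektiret]

no segment meets the rule's conditions; no change.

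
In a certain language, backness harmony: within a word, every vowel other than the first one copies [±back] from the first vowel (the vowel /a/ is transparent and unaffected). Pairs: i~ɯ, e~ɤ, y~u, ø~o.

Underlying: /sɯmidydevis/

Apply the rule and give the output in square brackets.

[sɯmɯdudɤvɯs]

/i/ harmonizes with /ɯ/ ([+back]) → [ɯ]
/y/ harmonizes with /ɯ/ ([+back]) → [u]
/e/ harmonizes with /ɯ/ ([+back]) → [ɤ]
/i/ harmonizes with /ɯ/ ([+back]) → [ɯ]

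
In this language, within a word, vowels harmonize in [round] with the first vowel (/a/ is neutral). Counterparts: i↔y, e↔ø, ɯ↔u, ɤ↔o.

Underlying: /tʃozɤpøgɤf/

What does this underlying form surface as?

[tʃozopøgof]

/ɤ/ harmonizes with /o/ ([+round]) → [o]
/ɤ/ harmonizes with /o/ ([+round]) → [o]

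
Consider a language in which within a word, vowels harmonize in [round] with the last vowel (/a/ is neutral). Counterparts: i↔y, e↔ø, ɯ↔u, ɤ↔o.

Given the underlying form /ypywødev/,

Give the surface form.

[ipiwedev]

/y/ harmonizes with /e/ ([-round]) → [i]
/y/ harmonizes with /e/ ([-round]) → [i]
/ø/ harmonizes with /e/ ([-round]) → [e]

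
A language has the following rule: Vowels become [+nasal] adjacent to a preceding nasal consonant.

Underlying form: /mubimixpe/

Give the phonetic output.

/u/ after nasal /m/ → [ũ]
/i/ after nasal /m/ → [ĩ]

[mũbimĩxpe]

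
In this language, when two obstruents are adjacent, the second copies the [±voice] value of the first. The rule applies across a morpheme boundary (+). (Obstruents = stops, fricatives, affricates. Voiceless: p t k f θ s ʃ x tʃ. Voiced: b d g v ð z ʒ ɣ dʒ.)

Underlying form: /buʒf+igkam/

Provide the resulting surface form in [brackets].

/f/ after /ʒ/ (voiced) → [v]
/k/ after /g/ (voiced) → [g]

[buʒv+iggam]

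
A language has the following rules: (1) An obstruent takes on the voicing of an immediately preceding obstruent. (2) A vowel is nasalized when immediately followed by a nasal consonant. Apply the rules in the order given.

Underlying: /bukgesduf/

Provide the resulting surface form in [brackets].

[bukkestuf]

Rule 1: /g/ after /k/ (voiceless) → [k]
Rule 1: /d/ after /s/ (voiceless) → [t]
After rule 1: bukkestuf
Rule 2: no segment meets the rule's conditions; no change.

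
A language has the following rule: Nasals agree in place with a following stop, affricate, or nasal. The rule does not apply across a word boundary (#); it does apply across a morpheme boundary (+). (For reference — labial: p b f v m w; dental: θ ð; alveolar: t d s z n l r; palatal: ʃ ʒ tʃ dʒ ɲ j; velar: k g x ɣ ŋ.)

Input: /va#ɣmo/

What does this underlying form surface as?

[va#ɣmo]

no segment meets the rule's conditions; no change.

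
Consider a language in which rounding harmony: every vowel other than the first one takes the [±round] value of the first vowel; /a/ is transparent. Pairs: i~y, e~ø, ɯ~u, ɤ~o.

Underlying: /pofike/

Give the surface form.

/i/ harmonizes with /o/ ([+round]) → [y]
/e/ harmonizes with /o/ ([+round]) → [ø]

[pofykø]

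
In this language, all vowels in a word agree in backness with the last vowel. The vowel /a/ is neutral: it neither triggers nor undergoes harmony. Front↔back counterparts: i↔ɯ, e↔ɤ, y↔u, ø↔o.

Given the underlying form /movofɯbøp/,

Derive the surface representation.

[møvøfibøp]

/o/ harmonizes with /ø/ ([-back]) → [ø]
/o/ harmonizes with /ø/ ([-back]) → [ø]
/ɯ/ harmonizes with /ø/ ([-back]) → [i]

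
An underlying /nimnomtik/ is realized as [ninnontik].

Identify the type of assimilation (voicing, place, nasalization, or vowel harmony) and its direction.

place assimilation, regressive

/m/→[n] /m/→[n].
Each target copies a feature from the following segment, so the direction is regressive.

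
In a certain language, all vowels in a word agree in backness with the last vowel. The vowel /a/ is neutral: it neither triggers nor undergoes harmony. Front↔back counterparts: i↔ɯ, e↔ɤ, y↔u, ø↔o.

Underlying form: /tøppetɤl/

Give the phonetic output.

/ø/ harmonizes with /ɤ/ ([+back]) → [o]
/e/ harmonizes with /ɤ/ ([+back]) → [ɤ]

[toppɤtɤl]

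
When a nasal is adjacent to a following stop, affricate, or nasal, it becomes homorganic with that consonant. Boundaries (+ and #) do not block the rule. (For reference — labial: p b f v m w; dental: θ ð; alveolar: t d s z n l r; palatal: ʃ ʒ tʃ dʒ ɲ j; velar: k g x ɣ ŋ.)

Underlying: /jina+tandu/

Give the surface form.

[jina+tandu]

no segment meets the rule's conditions; no change.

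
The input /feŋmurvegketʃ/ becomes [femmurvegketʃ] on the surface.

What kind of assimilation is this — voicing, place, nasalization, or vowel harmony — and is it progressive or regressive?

place assimilation, regressive

/ŋ/→[m].
Each target copies a feature from the following segment, so the direction is regressive.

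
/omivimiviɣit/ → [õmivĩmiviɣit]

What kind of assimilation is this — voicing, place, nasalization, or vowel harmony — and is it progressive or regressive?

/o/→[õ] /i/→[ĩ].
Each target copies a feature from the following segment, so the direction is regressive.

nasalization, regressive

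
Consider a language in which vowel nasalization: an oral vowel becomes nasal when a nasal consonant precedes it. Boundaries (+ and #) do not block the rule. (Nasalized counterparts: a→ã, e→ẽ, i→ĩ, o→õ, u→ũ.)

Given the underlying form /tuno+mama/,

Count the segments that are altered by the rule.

/o/ after nasal /n/ → [õ]
/a/ after nasal /m/ → [ã]
/a/ after nasal /m/ → [ã]
3 segments change.

3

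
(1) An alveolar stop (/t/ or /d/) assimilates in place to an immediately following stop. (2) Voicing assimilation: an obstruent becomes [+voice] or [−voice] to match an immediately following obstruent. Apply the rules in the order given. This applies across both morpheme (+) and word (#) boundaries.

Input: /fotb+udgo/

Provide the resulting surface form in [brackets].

Rule 1: /t/ before /b/ (labial) → [p]
Rule 1: /d/ before /g/ (velar) → [g]
After rule 1: fopb+uggo
Rule 2: /p/ before /b/ (voiced) → [b]

[fobb+uggo]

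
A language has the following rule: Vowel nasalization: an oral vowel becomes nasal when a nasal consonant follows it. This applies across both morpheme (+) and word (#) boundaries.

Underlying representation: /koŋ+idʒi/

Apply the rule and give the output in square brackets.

[kõŋ+idʒi]

/o/ before nasal /ŋ/ → [õ]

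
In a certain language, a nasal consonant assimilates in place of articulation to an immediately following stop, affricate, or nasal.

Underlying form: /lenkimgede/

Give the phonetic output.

/n/ before /k/ (velar) → [ŋ]
/m/ before /g/ (velar) → [ŋ]

[leŋkiŋgede]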